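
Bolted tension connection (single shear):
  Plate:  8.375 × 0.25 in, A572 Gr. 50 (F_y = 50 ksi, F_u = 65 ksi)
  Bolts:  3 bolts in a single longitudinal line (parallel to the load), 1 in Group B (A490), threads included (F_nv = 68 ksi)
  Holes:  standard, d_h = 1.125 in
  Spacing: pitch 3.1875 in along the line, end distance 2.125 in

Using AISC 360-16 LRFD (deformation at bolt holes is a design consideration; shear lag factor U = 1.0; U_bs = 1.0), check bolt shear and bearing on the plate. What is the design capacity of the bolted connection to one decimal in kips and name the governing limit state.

Bolt shear: A_b = π(1)²/4 = 0.7854 in². φR_n = 0.75 × 68 × 0.7854 × 3 × 1 = 120.2 kips.
Bearing (0.25 in plate, F_u = 65 ksi): end bolts L_c = 2.125 − 1.125/2 = 1.5625, R_n = min(1.2×1.5625×0.25×65, 2.4×1×0.25×65) = 30.469 kips/bolt; interior L_c = 3.1875 − 1.125 = 2.0625, R_n = 39 kips/bolt. φR_n = 0.75 × (1×30.469 + 2×39) = 81.4 kips.
Governing: min(120.2, 81.4) = 81.4 kips → bearing.

81.4 kips (bearing governs)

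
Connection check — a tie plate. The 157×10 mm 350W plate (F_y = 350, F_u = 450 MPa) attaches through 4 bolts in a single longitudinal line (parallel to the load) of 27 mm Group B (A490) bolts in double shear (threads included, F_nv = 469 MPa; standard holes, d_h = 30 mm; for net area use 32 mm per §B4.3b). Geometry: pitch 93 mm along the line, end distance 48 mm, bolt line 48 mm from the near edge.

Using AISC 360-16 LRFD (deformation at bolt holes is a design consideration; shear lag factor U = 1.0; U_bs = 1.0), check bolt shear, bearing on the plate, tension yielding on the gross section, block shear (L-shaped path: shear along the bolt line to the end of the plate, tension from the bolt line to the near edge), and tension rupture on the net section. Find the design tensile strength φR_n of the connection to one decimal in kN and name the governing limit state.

421.9 kN (net-section rupture governs)

Bolt shear: A_b = π(27)²/4 = 572.56 mm². φR_n = 0.75 × 469 × 572.56 × 4 × 2 = 1611.2 kN.
Bearing (10 mm plate, F_u = 450 MPa): end bolts L_c = 48 − 30/2 = 33, R_n = min(1.2×33×10×450, 2.4×27×10×450) = 178.2 kN/bolt; interior L_c = 93 − 30 = 63, R_n = 291.6 kN/bolt. φR_n = 0.75 × (1×178.2 + 3×291.6) = 789.8 kN.
Tension yield (gross): A_g = 157×10 = 1570 mm². φR_n = 0.90 × 350 × 1570 = 494.6 kN.
Block shear: shear path 1×[48+3×93] = 1×327 mm, A_gv = 3270, A_nv = 1×(327 − 3.5×32)×10 = 2150 mm²; tension to near edge: (48 − 0.5×32)×10 = 320 mm². R_n = min(0.6×450×2150, 0.6×350×3270) + 1.0×450×320 = min(580.5, 686.7) + 144 = 724.5 kN. φR_n = 0.75 × 724.5 = 543.4 kN.
Tension rupture (net): A_n = (157 − 1×32)×10 = 1250 mm² (U = 1.0, A_e = A_n). φR_n = 0.75 × 450 × 1250 = 421.9 kN.
Governing: min(1611.2, 789.8, 494.6, 543.4, 421.9) = 421.9 kN → net-section rupture.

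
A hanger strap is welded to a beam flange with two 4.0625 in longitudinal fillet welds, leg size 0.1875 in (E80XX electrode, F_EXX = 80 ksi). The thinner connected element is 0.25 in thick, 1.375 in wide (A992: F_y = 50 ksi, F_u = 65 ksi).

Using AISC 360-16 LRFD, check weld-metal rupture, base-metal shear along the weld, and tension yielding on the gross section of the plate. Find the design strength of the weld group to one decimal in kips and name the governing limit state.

Weld metal: throat = 0.707×0.1875 = 0.13256 in, L = 2×4.0625 = 8.125 in. φR_n = 0.75 × 0.6 × 80 × 0.13256 × 8.125 = 38.8 kips.
Base metal shear (0.25 in plate): yield φR_n = 1.0×0.6×50×0.25×8.125 = 60.9 kips; rupture φR_n = 0.75×0.6×65×0.25×8.125 = 59.4 kips; take 59.4 kips (rupture).
Tension yield (gross): A_g = 1.375×0.25 = 0.34375 in². φR_n = 0.90 × 50 × 0.34375 = 15.5 kips.
Governing: min(38.8, 59.4, 15.5) = 15.5 kips → gross-section yield.

15.5 kips (gross-section yield governs)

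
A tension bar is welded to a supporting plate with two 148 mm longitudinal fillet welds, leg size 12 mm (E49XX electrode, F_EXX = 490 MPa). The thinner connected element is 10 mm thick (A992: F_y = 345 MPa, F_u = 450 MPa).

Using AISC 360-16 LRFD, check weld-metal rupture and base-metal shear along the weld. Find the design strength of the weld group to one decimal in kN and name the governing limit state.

553.7 kN (weld metal governs)

Weld metal: throat = 0.707×12 = 8.484 mm, L = 2×148 = 296 mm. φR_n = 0.75 × 0.6 × 490 × 8.484 × 296 = 553.7 kN.
Base metal shear (10 mm plate): yield φR_n = 1.0×0.6×345×10×296 = 612.7 kN; rupture φR_n = 0.75×0.6×450×10×296 = 599.4 kN; take 599.4 kN (rupture).
Governing: min(553.7, 599.4) = 553.7 kN → weld metal.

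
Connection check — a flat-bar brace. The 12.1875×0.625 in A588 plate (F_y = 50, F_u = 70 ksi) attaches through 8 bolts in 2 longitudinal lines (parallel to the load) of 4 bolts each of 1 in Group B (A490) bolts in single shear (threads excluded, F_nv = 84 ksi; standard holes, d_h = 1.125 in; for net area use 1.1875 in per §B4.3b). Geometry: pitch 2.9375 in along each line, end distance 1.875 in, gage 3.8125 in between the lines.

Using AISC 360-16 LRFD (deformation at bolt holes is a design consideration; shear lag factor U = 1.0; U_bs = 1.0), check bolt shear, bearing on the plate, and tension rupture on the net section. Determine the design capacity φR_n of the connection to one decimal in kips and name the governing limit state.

322.0 kips (net-section rupture governs)

Bolt shear: A_b = π(1)²/4 = 0.7854 in². φR_n = 0.75 × 84 × 0.7854 × 8 × 1 = 395.8 kips.
Bearing (0.625 in plate, F_u = 70 ksi): end bolts L_c = 1.875 − 1.125/2 = 1.3125, R_n = min(1.2×1.3125×0.625×70, 2.4×1×0.625×70) = 68.906 kips/bolt; interior L_c = 2.9375 − 1.125 = 1.8125, R_n = 95.156 kips/bolt. φR_n = 0.75 × (2×68.906 + 6×95.156) = 531.6 kips.
Tension rupture (net): A_n = (12.1875 − 2×1.1875)×0.625 = 6.1328 in² (U = 1.0, A_e = A_n). φR_n = 0.75 × 70 × 6.1328 = 322.0 kips.
Governing: min(395.8, 531.6, 322.0) = 322.0 kips → net-section rupture.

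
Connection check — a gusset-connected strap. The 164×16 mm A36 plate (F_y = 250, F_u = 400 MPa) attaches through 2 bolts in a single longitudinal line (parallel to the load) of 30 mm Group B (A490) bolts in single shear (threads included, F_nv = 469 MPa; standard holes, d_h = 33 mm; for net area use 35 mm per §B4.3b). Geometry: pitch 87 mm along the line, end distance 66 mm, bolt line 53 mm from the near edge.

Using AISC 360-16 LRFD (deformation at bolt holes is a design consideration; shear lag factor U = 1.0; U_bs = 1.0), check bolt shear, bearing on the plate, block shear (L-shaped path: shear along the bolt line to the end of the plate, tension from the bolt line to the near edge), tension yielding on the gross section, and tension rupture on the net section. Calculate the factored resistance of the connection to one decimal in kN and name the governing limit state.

Bolt shear: A_b = π(30)²/4 = 706.86 mm². φR_n = 0.75 × 469 × 706.86 × 2 × 1 = 497.3 kN.
Bearing (16 mm plate, F_u = 400 MPa): end bolts L_c = 66 − 33/2 = 49.5, R_n = min(1.2×49.5×16×400, 2.4×30×16×400) = 380.16 kN/bolt; interior L_c = 87 − 33 = 54, R_n = 414.72 kN/bolt. φR_n = 0.75 × (1×380.16 + 1×414.72) = 596.2 kN.
Block shear: shear path 1×[66+1×87] = 1×153 mm, A_gv = 2448, A_nv = 1×(153 − 1.5×35)×16 = 1608 mm²; tension to near edge: (53 − 0.5×35)×16 = 568 mm². R_n = min(0.6×400×1608, 0.6×250×2448) + 1.0×400×568 = min(385.92, 367.2) + 227.2 = 594.4 kN. φR_n = 0.75 × 594.4 = 445.8 kN.
Tension yield (gross): A_g = 164×16 = 2624 mm². φR_n = 0.90 × 250 × 2624 = 590.4 kN.
Tension rupture (net): A_n = (164 − 1×35)×16 = 2064 mm² (U = 1.0, A_e = A_n). φR_n = 0.75 × 400 × 2064 = 619.2 kN.
Governing: min(497.3, 596.2, 445.8, 590.4, 619.2) = 445.8 kN → block shear.

445.8 kN (block shear governs)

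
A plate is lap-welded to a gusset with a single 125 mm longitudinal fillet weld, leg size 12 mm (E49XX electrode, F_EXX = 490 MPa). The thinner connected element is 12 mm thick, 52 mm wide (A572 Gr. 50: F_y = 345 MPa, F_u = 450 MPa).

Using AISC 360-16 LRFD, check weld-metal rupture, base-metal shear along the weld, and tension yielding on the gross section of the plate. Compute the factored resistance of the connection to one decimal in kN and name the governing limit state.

193.8 kN (gross-section yield governs)

Weld metal: throat = 0.707×12 = 8.484 mm, L = 125 mm. φR_n = 0.75 × 0.6 × 490 × 8.484 × 125 = 233.8 kN.
Base metal shear (12 mm plate): yield φR_n = 1.0×0.6×345×12×125 = 310.5 kN; rupture φR_n = 0.75×0.6×450×12×125 = 303.8 kN; take 303.8 kN (rupture).
Tension yield (gross): A_g = 52×12 = 624 mm². φR_n = 0.90 × 345 × 624 = 193.8 kN.
Governing: min(233.8, 303.8, 193.8) = 193.8 kN → gross-section yield.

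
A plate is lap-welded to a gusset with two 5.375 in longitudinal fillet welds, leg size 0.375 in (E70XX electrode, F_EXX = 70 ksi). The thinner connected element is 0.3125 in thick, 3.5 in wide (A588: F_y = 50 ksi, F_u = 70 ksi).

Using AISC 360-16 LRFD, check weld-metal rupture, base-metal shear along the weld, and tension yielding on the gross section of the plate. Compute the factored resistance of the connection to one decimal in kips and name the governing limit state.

Weld metal: throat = 0.707×0.375 = 0.26513 in, L = 2×5.375 = 10.75 in. φR_n = 0.75 × 0.6 × 70 × 0.26513 × 10.75 = 89.8 kips.
Base metal shear (0.3125 in plate): yield φR_n = 1.0×0.6×50×0.3125×10.75 = 100.8 kips; rupture φR_n = 0.75×0.6×70×0.3125×10.75 = 105.8 kips; take 100.8 kips (yield).
Tension yield (gross): A_g = 3.5×0.3125 = 1.0938 in². φR_n = 0.90 × 50 × 1.0938 = 49.2 kips.
Governing: min(89.8, 100.8, 49.2) = 49.2 kips → gross-section yield.

49.2 kips (gross-section yield governs)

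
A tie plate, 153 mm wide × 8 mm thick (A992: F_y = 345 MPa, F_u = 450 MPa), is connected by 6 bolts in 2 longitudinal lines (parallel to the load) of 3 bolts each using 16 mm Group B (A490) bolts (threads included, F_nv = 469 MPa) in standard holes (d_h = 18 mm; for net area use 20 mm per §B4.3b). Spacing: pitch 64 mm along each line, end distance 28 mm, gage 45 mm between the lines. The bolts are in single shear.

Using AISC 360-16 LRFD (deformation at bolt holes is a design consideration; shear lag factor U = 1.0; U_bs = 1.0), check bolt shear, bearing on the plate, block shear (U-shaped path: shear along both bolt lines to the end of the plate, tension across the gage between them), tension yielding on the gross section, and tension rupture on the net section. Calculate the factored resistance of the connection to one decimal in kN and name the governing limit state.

Bolt shear: A_b = π(16)²/4 = 201.06 mm². φR_n = 0.75 × 469 × 201.06 × 6 × 1 = 424.3 kN.
Bearing (8 mm plate, F_u = 450 MPa): end bolts L_c = 28 − 18/2 = 19, R_n = min(1.2×19×8×450, 2.4×16×8×450) = 82.08 kN/bolt; interior L_c = 64 − 18 = 46, R_n = 138.24 kN/bolt. φR_n = 0.75 × (2×82.08 + 4×138.24) = 537.8 kN.
Block shear: shear path 2×[28+2×64] = 2×156 mm, A_gv = 2496, A_nv = 2×(156 − 2.5×20)×8 = 1696 mm²; tension across gage: (45 − 1×20)×8 = 200 mm². R_n = min(0.6×450×1696, 0.6×345×2496) + 1.0×450×200 = min(457.92, 516.67) + 90 = 547.92 kN. φR_n = 0.75 × 547.92 = 410.9 kN.
Tension yield (gross): A_g = 153×8 = 1224 mm². φR_n = 0.90 × 345 × 1224 = 380.1 kN.
Tension rupture (net): A_n = (153 − 2×20)×8 = 904 mm² (U = 1.0, A_e = A_n). φR_n = 0.75 × 450 × 904 = 305.1 kN.
Governing: min(424.3, 537.8, 410.9, 380.1, 305.1) = 305.1 kN → net-section rupture.

305.1 kN (net-section rupture governs)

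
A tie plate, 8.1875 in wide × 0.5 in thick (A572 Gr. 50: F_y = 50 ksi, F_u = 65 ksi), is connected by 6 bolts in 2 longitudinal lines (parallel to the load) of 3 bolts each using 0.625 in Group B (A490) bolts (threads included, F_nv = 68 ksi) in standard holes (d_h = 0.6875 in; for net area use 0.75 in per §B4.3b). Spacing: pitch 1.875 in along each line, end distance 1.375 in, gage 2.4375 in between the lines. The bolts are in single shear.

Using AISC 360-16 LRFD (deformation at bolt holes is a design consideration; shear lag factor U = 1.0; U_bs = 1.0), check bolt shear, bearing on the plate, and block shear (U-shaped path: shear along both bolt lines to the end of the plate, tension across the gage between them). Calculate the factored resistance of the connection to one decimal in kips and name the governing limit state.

Bolt shear: A_b = π(0.625)²/4 = 0.3068 in². φR_n = 0.75 × 68 × 0.3068 × 6 × 1 = 93.9 kips.
Bearing (0.5 in plate, F_u = 65 ksi): end bolts L_c = 1.375 − 0.6875/2 = 1.03125, R_n = min(1.2×1.03125×0.5×65, 2.4×0.625×0.5×65) = 40.219 kips/bolt; interior L_c = 1.875 − 0.6875 = 1.1875, R_n = 46.313 kips/bolt. φR_n = 0.75 × (2×40.219 + 4×46.313) = 199.3 kips.
Block shear: shear path 2×[1.375+2×1.875] = 2×5.125 in, A_gv = 5.125, A_nv = 2×(5.125 − 2.5×0.75)×0.5 = 3.25 in²; tension across gage: (2.4375 − 1×0.75)×0.5 = 0.84375 in². R_n = min(0.6×65×3.25, 0.6×50×5.125) + 1.0×65×0.84375 = min(126.75, 153.75) + 54.844 = 181.59 kips. φR_n = 0.75 × 181.59 = 136.2 kips.
Governing: min(93.9, 199.3, 136.2) = 93.9 kips → bolt shear.

93.9 kips (bolt shear governs)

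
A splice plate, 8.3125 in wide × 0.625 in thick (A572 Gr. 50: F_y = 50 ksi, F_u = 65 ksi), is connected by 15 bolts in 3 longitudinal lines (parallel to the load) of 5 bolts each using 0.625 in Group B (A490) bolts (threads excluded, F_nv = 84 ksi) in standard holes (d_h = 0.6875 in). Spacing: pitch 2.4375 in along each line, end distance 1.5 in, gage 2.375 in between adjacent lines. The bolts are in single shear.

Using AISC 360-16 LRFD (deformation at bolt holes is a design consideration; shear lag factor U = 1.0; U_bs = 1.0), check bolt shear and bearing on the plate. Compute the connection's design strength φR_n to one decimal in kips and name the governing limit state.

289.9 kips (bolt shear governs)

Bolt shear: A_b = π(0.625)²/4 = 0.3068 in². φR_n = 0.75 × 84 × 0.3068 × 15 × 1 = 289.9 kips.
Bearing (0.625 in plate, F_u = 65 ksi): end bolts L_c = 1.5 − 0.6875/2 = 1.15625, R_n = min(1.2×1.15625×0.625×65, 2.4×0.625×0.625×65) = 56.367 kips/bolt; interior L_c = 2.4375 − 0.6875 = 1.75, R_n = 60.938 kips/bolt. φR_n = 0.75 × (3×56.367 + 12×60.938) = 675.3 kips.
Governing: min(289.9, 675.3) = 289.9 kips → bolt shear.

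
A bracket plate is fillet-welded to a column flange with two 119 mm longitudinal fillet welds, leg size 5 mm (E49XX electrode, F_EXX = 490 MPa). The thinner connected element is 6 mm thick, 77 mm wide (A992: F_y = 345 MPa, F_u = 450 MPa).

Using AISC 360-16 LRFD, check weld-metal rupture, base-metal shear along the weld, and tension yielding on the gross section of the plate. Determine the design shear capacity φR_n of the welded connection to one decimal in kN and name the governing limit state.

143.5 kN (gross-section yield governs)

Weld metal: throat = 0.707×5 = 3.535 mm, L = 2×119 = 238 mm. φR_n = 0.75 × 0.6 × 490 × 3.535 × 238 = 185.5 kN.
Base metal shear (6 mm plate): yield φR_n = 1.0×0.6×345×6×238 = 295.6 kN; rupture φR_n = 0.75×0.6×450×6×238 = 289.2 kN; take 289.2 kN (rupture).
Tension yield (gross): A_g = 77×6 = 462 mm². φR_n = 0.90 × 345 × 462 = 143.5 kN.
Governing: min(185.5, 289.2, 143.5) = 143.5 kN → gross-section yield.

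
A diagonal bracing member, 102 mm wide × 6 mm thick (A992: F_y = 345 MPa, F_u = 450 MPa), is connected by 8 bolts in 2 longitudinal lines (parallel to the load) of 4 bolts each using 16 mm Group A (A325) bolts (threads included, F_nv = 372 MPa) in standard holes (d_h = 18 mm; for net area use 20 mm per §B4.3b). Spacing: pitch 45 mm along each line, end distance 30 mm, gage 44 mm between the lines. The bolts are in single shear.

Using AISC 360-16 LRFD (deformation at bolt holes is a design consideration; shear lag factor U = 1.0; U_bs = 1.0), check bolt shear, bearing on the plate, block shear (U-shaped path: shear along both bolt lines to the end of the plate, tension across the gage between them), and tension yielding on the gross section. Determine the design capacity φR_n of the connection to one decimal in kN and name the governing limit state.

Bolt shear: A_b = π(16)²/4 = 201.06 mm². φR_n = 0.75 × 372 × 201.06 × 8 × 1 = 448.8 kN.
Bearing (6 mm plate, F_u = 450 MPa): end bolts L_c = 30 − 18/2 = 21, R_n = min(1.2×21×6×450, 2.4×16×6×450) = 68.04 kN/bolt; interior L_c = 45 − 18 = 27, R_n = 87.48 kN/bolt. φR_n = 0.75 × (2×68.04 + 6×87.48) = 495.7 kN.
Block shear: shear path 2×[30+3×45] = 2×165 mm, A_gv = 1980, A_nv = 2×(165 − 3.5×20)×6 = 1140 mm²; tension across gage: (44 − 1×20)×6 = 144 mm². R_n = min(0.6×450×1140, 0.6×345×1980) + 1.0×450×144 = min(307.8, 409.86) + 64.8 = 372.6 kN. φR_n = 0.75 × 372.6 = 279.5 kN.
Tension yield (gross): A_g = 102×6 = 612 mm². φR_n = 0.90 × 345 × 612 = 190.0 kN.
Governing: min(448.8, 495.7, 279.5, 190.0) = 190.0 kN → gross-section yield.

190.0 kN (gross-section yield governs)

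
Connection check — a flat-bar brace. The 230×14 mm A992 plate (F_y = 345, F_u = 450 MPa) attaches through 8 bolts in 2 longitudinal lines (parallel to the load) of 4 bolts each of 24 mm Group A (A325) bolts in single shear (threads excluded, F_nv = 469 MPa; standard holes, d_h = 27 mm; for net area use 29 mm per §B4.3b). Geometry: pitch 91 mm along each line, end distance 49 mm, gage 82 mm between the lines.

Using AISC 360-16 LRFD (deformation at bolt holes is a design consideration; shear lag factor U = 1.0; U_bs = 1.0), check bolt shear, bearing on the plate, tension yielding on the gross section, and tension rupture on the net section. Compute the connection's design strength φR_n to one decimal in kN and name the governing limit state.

Bolt shear: A_b = π(24)²/4 = 452.39 mm². φR_n = 0.75 × 469 × 452.39 × 8 × 1 = 1273.0 kN.
Bearing (14 mm plate, F_u = 450 MPa): end bolts L_c = 49 − 27/2 = 35.5, R_n = min(1.2×35.5×14×450, 2.4×24×14×450) = 268.38 kN/bolt; interior L_c = 91 − 27 = 64, R_n = 362.88 kN/bolt. φR_n = 0.75 × (2×268.38 + 6×362.88) = 2035.5 kN.
Tension yield (gross): A_g = 230×14 = 3220 mm². φR_n = 0.90 × 345 × 3220 = 999.8 kN.
Tension rupture (net): A_n = (230 − 2×29)×14 = 2408 mm² (U = 1.0, A_e = A_n). φR_n = 0.75 × 450 × 2408 = 812.7 kN.
Governing: min(1273.0, 2035.5, 999.8, 812.7) = 812.7 kN → net-section rupture.

812.7 kN (net-section rupture governs)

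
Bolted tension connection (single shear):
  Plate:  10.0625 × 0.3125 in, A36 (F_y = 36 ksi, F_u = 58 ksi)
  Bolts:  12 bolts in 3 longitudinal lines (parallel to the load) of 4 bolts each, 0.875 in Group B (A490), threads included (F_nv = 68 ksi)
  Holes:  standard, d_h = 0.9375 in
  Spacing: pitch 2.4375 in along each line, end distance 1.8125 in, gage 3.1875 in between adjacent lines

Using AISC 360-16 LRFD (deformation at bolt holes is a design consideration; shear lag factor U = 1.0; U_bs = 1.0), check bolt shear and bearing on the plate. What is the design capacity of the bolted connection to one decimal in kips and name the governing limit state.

Bolt shear: A_b = π(0.875)²/4 = 0.60132 in². φR_n = 0.75 × 68 × 0.60132 × 12 × 1 = 368.0 kips.
Bearing (0.3125 in plate, F_u = 58 ksi): end bolts L_c = 1.8125 − 0.9375/2 = 1.34375, R_n = min(1.2×1.34375×0.3125×58, 2.4×0.875×0.3125×58) = 29.227 kips/bolt; interior L_c = 2.4375 − 0.9375 = 1.5, R_n = 32.625 kips/bolt. φR_n = 0.75 × (3×29.227 + 9×32.625) = 286.0 kips.
Governing: min(368.0, 286.0) = 286.0 kips → bearing.

286.0 kips (bearing governs)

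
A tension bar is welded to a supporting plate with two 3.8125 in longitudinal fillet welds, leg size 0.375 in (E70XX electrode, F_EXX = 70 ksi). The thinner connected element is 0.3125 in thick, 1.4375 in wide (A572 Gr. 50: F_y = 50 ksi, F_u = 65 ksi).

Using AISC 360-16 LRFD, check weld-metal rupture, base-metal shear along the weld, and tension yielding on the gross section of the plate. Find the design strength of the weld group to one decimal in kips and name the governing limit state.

Weld metal: throat = 0.707×0.375 = 0.26513 in, L = 2×3.8125 = 7.625 in. φR_n = 0.75 × 0.6 × 70 × 0.26513 × 7.625 = 63.7 kips.
Base metal shear (0.3125 in plate): yield φR_n = 1.0×0.6×50×0.3125×7.625 = 71.5 kips; rupture φR_n = 0.75×0.6×65×0.3125×7.625 = 69.7 kips; take 69.7 kips (rupture).
Tension yield (gross): A_g = 1.4375×0.3125 = 0.44922 in². φR_n = 0.90 × 50 × 0.44922 = 20.2 kips.
Governing: min(63.7, 69.7, 20.2) = 20.2 kips → gross-section yield.

20.2 kips (gross-section yield governs)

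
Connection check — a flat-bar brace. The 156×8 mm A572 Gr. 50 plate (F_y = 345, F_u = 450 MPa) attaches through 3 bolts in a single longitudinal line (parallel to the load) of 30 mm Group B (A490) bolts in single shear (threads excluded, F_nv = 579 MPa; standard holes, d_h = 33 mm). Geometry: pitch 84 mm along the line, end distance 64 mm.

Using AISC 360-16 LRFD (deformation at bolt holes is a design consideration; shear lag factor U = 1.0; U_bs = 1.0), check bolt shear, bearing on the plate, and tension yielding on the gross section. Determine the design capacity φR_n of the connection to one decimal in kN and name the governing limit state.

Bolt shear: A_b = π(30)²/4 = 706.86 mm². φR_n = 0.75 × 579 × 706.86 × 3 × 1 = 920.9 kN.
Bearing (8 mm plate, F_u = 450 MPa): end bolts L_c = 64 − 33/2 = 47.5, R_n = min(1.2×47.5×8×450, 2.4×30×8×450) = 205.2 kN/bolt; interior L_c = 84 − 33 = 51, R_n = 220.32 kN/bolt. φR_n = 0.75 × (1×205.2 + 2×220.32) = 484.4 kN.
Tension yield (gross): A_g = 156×8 = 1248 mm². φR_n = 0.90 × 345 × 1248 = 387.5 kN.
Governing: min(920.9, 484.4, 387.5) = 387.5 kN → gross-section yield.

387.5 kN (gross-section yield governs)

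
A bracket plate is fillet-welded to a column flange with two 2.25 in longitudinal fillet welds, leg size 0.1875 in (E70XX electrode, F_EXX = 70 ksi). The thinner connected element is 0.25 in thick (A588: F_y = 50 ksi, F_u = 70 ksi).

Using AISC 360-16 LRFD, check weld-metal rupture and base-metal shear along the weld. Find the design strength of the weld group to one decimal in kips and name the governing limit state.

18.8 kips (weld metal governs)

Weld metal: throat = 0.707×0.1875 = 0.13256 in, L = 2×2.25 = 4.5 in. φR_n = 0.75 × 0.6 × 70 × 0.13256 × 4.5 = 18.8 kips.
Base metal shear (0.25 in plate): yield φR_n = 1.0×0.6×50×0.25×4.5 = 33.8 kips; rupture φR_n = 0.75×0.6×70×0.25×4.5 = 35.4 kips; take 33.8 kips (yield).
Governing: min(18.8, 33.8) = 18.8 kips → weld metal.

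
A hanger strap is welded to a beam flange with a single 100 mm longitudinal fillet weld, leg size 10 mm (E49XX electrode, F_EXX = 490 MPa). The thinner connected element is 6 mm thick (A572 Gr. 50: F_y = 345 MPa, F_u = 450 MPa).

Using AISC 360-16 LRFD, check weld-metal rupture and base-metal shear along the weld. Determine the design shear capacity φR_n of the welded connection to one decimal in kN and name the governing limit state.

121.5 kN (base-metal shear governs)

Weld metal: throat = 0.707×10 = 7.07 mm, L = 100 mm. φR_n = 0.75 × 0.6 × 490 × 7.07 × 100 = 155.9 kN.
Base metal shear (6 mm plate): yield φR_n = 1.0×0.6×345×6×100 = 124.2 kN; rupture φR_n = 0.75×0.6×450×6×100 = 121.5 kN; take 121.5 kN (rupture).
Governing: min(155.9, 121.5) = 121.5 kN → base-metal shear.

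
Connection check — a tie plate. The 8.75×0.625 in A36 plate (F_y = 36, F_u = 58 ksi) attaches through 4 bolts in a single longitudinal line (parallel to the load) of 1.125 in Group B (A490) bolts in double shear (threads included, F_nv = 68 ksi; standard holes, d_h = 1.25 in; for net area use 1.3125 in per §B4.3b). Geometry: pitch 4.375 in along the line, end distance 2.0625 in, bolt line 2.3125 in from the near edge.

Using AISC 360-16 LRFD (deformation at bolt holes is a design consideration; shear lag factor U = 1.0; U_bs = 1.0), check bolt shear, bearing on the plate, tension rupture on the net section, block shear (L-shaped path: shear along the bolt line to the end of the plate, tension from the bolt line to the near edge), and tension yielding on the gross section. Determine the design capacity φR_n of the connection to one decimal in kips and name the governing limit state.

Bolt shear: A_b = π(1.125)²/4 = 0.99402 in². φR_n = 0.75 × 68 × 0.99402 × 4 × 2 = 405.6 kips.
Bearing (0.625 in plate, F_u = 58 ksi): end bolts L_c = 2.0625 − 1.25/2 = 1.4375, R_n = min(1.2×1.4375×0.625×58, 2.4×1.125×0.625×58) = 62.531 kips/bolt; interior L_c = 4.375 − 1.25 = 3.125, R_n = 97.875 kips/bolt. φR_n = 0.75 × (1×62.531 + 3×97.875) = 267.1 kips.
Tension rupture (net): A_n = (8.75 − 1×1.3125)×0.625 = 4.6484 in² (U = 1.0, A_e = A_n). φR_n = 0.75 × 58 × 4.6484 = 202.2 kips.
Block shear: shear path 1×[2.0625+3×4.375] = 1×15.1875 in, A_gv = 9.4922, A_nv = 1×(15.1875 − 3.5×1.3125)×0.625 = 6.6211 in²; tension to near edge: (2.3125 − 0.5×1.3125)×0.625 = 1.0352 in². R_n = min(0.6×58×6.6211, 0.6×36×9.4922) + 1.0×58×1.0352 = min(230.41, 205.03) + 60.042 = 265.07 kips. φR_n = 0.75 × 265.07 = 198.8 kips.
Tension yield (gross): A_g = 8.75×0.625 = 5.4688 in². φR_n = 0.90 × 36 × 5.4688 = 177.2 kips.
Governing: min(405.6, 267.1, 202.2, 198.8, 177.2) = 177.2 kips → gross-section yield.

177.2 kips (gross-section yield governs)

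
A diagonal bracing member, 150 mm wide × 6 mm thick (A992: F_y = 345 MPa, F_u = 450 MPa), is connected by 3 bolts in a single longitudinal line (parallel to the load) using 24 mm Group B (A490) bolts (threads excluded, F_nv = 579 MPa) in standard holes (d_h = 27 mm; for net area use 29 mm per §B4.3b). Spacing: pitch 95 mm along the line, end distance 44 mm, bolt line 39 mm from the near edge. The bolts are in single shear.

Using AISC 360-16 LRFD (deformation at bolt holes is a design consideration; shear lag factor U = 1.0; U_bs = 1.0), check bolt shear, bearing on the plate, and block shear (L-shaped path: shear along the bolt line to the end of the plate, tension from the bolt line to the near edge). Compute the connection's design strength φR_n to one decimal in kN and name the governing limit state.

245.8 kN (block shear governs)

Bolt shear: A_b = π(24)²/4 = 452.39 mm². φR_n = 0.75 × 579 × 452.39 × 3 × 1 = 589.4 kN.
Bearing (6 mm plate, F_u = 450 MPa): end bolts L_c = 44 − 27/2 = 30.5, R_n = min(1.2×30.5×6×450, 2.4×24×6×450) = 98.82 kN/bolt; interior L_c = 95 − 27 = 68, R_n = 155.52 kN/bolt. φR_n = 0.75 × (1×98.82 + 2×155.52) = 307.4 kN.
Block shear: shear path 1×[44+2×95] = 1×234 mm, A_gv = 1404, A_nv = 1×(234 − 2.5×29)×6 = 969 mm²; tension to near edge: (39 − 0.5×29)×6 = 147 mm². R_n = min(0.6×450×969, 0.6×345×1404) + 1.0×450×147 = min(261.63, 290.63) + 66.15 = 327.78 kN. φR_n = 0.75 × 327.78 = 245.8 kN.
Governing: min(589.4, 307.4, 245.8) = 245.8 kN → block shear.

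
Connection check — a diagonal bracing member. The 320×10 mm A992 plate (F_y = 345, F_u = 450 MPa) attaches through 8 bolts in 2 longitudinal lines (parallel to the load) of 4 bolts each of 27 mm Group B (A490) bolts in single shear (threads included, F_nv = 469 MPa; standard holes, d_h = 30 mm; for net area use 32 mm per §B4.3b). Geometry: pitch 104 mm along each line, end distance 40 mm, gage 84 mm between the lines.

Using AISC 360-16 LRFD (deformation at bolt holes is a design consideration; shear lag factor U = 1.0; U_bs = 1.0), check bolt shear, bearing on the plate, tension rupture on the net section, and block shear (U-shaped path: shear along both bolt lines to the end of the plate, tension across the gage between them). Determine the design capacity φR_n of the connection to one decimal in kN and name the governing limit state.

864.0 kN (net-section rupture governs)

Bolt shear: A_b = π(27)²/4 = 572.56 mm². φR_n = 0.75 × 469 × 572.56 × 8 × 1 = 1611.2 kN.
Bearing (10 mm plate, F_u = 450 MPa): end bolts L_c = 40 − 30/2 = 25, R_n = min(1.2×25×10×450, 2.4×27×10×450) = 135 kN/bolt; interior L_c = 104 − 30 = 74, R_n = 291.6 kN/bolt. φR_n = 0.75 × (2×135 + 6×291.6) = 1514.7 kN.
Tension rupture (net): A_n = (320 − 2×32)×10 = 2560 mm² (U = 1.0, A_e = A_n). φR_n = 0.75 × 450 × 2560 = 864.0 kN.
Block shear: shear path 2×[40+3×104] = 2×352 mm, A_gv = 7040, A_nv = 2×(352 − 3.5×32)×10 = 4800 mm²; tension across gage: (84 − 1×32)×10 = 520 mm². R_n = min(0.6×450×4800, 0.6×345×7040) + 1.0×450×520 = min(1296, 1457.3) + 234 = 1530 kN. φR_n = 0.75 × 1530 = 1147.5 kN.
Governing: min(1611.2, 1514.7, 864.0, 1147.5) = 864.0 kN → net-section rupture.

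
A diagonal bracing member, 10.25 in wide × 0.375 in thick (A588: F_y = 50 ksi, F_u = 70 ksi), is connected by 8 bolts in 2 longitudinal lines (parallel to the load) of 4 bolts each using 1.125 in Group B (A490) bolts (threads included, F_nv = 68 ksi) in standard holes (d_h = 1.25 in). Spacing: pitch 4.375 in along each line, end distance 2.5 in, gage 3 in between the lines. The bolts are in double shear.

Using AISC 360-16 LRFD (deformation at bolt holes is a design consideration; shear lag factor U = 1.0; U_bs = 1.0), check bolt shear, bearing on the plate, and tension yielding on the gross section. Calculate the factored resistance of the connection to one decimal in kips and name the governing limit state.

173.0 kips (gross-section yield governs)

Bolt shear: A_b = π(1.125)²/4 = 0.99402 in². φR_n = 0.75 × 68 × 0.99402 × 8 × 2 = 811.1 kips.
Bearing (0.375 in plate, F_u = 70 ksi): end bolts L_c = 2.5 − 1.25/2 = 1.875, R_n = min(1.2×1.875×0.375×70, 2.4×1.125×0.375×70) = 59.063 kips/bolt; interior L_c = 4.375 − 1.25 = 3.125, R_n = 70.875 kips/bolt. φR_n = 0.75 × (2×59.063 + 6×70.875) = 407.5 kips.
Tension yield (gross): A_g = 10.25×0.375 = 3.8438 in². φR_n = 0.90 × 50 × 3.8438 = 173.0 kips.
Governing: min(811.1, 407.5, 173.0) = 173.0 kips → gross-section yield.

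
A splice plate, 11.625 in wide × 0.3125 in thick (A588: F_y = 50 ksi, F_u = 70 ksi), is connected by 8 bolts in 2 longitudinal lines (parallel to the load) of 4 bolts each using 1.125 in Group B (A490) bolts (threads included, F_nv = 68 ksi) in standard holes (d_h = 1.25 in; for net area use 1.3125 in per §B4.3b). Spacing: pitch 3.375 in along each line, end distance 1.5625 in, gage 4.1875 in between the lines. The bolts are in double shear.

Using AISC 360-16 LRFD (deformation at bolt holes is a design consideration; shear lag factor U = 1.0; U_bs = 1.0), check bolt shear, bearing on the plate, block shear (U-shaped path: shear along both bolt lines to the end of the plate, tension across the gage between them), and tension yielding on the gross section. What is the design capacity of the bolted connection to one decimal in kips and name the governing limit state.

Bolt shear: A_b = π(1.125)²/4 = 0.99402 in². φR_n = 0.75 × 68 × 0.99402 × 8 × 2 = 811.1 kips.
Bearing (0.3125 in plate, F_u = 70 ksi): end bolts L_c = 1.5625 − 1.25/2 = 0.9375, R_n = min(1.2×0.9375×0.3125×70, 2.4×1.125×0.3125×70) = 24.609 kips/bolt; interior L_c = 3.375 − 1.25 = 2.125, R_n = 55.781 kips/bolt. φR_n = 0.75 × (2×24.609 + 6×55.781) = 287.9 kips.
Block shear: shear path 2×[1.5625+3×3.375] = 2×11.6875 in, A_gv = 7.3047, A_nv = 2×(11.6875 − 3.5×1.3125)×0.3125 = 4.4336 in²; tension across gage: (4.1875 − 1×1.3125)×0.3125 = 0.89844 in². R_n = min(0.6×70×4.4336, 0.6×50×7.3047) + 1.0×70×0.89844 = min(186.21, 219.14) + 62.891 = 249.1 kips. φR_n = 0.75 × 249.1 = 186.8 kips.
Tension yield (gross): A_g = 11.625×0.3125 = 3.6328 in². φR_n = 0.90 × 50 × 3.6328 = 163.5 kips.
Governing: min(811.1, 287.9, 186.8, 163.5) = 163.5 kips → gross-section yield.

163.5 kips (gross-section yield governs)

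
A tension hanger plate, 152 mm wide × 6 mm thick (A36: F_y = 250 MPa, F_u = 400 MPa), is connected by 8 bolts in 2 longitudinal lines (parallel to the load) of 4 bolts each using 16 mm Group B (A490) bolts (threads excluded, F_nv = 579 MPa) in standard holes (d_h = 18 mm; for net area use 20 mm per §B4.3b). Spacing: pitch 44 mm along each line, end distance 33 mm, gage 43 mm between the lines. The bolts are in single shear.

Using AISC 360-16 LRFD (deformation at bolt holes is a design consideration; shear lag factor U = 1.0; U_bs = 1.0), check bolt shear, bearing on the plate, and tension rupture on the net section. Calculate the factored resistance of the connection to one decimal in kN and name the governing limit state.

201.6 kN (net-section rupture governs)

Bolt shear: A_b = π(16)²/4 = 201.06 mm². φR_n = 0.75 × 579 × 201.06 × 8 × 1 = 698.5 kN.
Bearing (6 mm plate, F_u = 400 MPa): end bolts L_c = 33 − 18/2 = 24, R_n = min(1.2×24×6×400, 2.4×16×6×400) = 69.12 kN/bolt; interior L_c = 44 − 18 = 26, R_n = 74.88 kN/bolt. φR_n = 0.75 × (2×69.12 + 6×74.88) = 440.6 kN.
Tension rupture (net): A_n = (152 − 2×20)×6 = 672 mm² (U = 1.0, A_e = A_n). φR_n = 0.75 × 400 × 672 = 201.6 kN.
Governing: min(698.5, 440.6, 201.6) = 201.6 kN → net-section rupture.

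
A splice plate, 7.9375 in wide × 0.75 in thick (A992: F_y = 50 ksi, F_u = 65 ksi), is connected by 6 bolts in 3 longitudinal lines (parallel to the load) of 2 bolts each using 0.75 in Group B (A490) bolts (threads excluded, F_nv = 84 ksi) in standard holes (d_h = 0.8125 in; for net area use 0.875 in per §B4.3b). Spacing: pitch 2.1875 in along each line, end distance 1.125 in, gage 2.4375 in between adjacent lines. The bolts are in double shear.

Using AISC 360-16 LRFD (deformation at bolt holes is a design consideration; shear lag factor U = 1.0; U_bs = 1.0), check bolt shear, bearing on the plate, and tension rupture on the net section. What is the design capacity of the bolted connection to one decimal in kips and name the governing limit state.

Bolt shear: A_b = π(0.75)²/4 = 0.44179 in². φR_n = 0.75 × 84 × 0.44179 × 6 × 2 = 334.0 kips.
Bearing (0.75 in plate, F_u = 65 ksi): end bolts L_c = 1.125 − 0.8125/2 = 0.71875, R_n = min(1.2×0.71875×0.75×65, 2.4×0.75×0.75×65) = 42.047 kips/bolt; interior L_c = 2.1875 − 0.8125 = 1.375, R_n = 80.438 kips/bolt. φR_n = 0.75 × (3×42.047 + 3×80.438) = 275.6 kips.
Tension rupture (net): A_n = (7.9375 − 3×0.875)×0.75 = 3.9844 in² (U = 1.0, A_e = A_n). φR_n = 0.75 × 65 × 3.9844 = 194.2 kips.
Governing: min(334.0, 275.6, 194.2) = 194.2 kips → net-section rupture.

194.2 kips (net-section rupture governs)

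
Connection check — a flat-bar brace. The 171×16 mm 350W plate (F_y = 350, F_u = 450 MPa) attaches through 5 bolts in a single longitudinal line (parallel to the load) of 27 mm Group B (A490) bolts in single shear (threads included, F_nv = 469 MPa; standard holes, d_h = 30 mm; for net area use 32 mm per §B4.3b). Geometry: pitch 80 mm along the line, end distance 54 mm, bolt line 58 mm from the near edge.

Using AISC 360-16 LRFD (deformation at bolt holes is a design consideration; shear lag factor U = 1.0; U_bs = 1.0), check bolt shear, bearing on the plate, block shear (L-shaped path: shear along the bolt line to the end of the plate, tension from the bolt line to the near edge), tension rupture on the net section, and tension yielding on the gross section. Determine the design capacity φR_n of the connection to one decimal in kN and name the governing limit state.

Bolt shear: A_b = π(27)²/4 = 572.56 mm². φR_n = 0.75 × 469 × 572.56 × 5 × 1 = 1007.0 kN.
Bearing (16 mm plate, F_u = 450 MPa): end bolts L_c = 54 − 30/2 = 39, R_n = min(1.2×39×16×450, 2.4×27×16×450) = 336.96 kN/bolt; interior L_c = 80 − 30 = 50, R_n = 432 kN/bolt. φR_n = 0.75 × (1×336.96 + 4×432) = 1548.7 kN.
Block shear: shear path 1×[54+4×80] = 1×374 mm, A_gv = 5984, A_nv = 1×(374 − 4.5×32)×16 = 3680 mm²; tension to near edge: (58 − 0.5×32)×16 = 672 mm². R_n = min(0.6×450×3680, 0.6×350×5984) + 1.0×450×672 = min(993.6, 1256.6) + 302.4 = 1296 kN. φR_n = 0.75 × 1296 = 972.0 kN.
Tension rupture (net): A_n = (171 − 1×32)×16 = 2224 mm² (U = 1.0, A_e = A_n). φR_n = 0.75 × 450 × 2224 = 750.6 kN.
Tension yield (gross): A_g = 171×16 = 2736 mm². φR_n = 0.90 × 350 × 2736 = 861.8 kN.
Governing: min(1007.0, 1548.7, 972.0, 750.6, 861.8) = 750.6 kN → net-section rupture.

750.6 kN (net-section rupture governs)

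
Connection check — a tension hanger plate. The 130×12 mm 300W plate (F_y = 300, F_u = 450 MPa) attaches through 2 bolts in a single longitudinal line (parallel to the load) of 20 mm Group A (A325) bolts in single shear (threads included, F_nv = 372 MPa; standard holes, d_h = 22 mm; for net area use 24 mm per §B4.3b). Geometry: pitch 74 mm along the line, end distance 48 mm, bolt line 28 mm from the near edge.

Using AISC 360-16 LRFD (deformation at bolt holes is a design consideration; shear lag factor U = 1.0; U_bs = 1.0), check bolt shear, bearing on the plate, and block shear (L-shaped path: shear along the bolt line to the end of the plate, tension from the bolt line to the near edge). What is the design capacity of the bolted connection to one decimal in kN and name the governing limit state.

Bolt shear: A_b = π(20)²/4 = 314.16 mm². φR_n = 0.75 × 372 × 314.16 × 2 × 1 = 175.3 kN.
Bearing (12 mm plate, F_u = 450 MPa): end bolts L_c = 48 − 22/2 = 37, R_n = min(1.2×37×12×450, 2.4×20×12×450) = 239.76 kN/bolt; interior L_c = 74 − 22 = 52, R_n = 259.2 kN/bolt. φR_n = 0.75 × (1×239.76 + 1×259.2) = 374.2 kN.
Block shear: shear path 1×[48+1×74] = 1×122 mm, A_gv = 1464, A_nv = 1×(122 − 1.5×24)×12 = 1032 mm²; tension to near edge: (28 − 0.5×24)×12 = 192 mm². R_n = min(0.6×450×1032, 0.6×300×1464) + 1.0×450×192 = min(278.64, 263.52) + 86.4 = 349.92 kN. φR_n = 0.75 × 349.92 = 262.4 kN.
Governing: min(175.3, 374.2, 262.4) = 175.3 kN → bolt shear.

175.3 kN (bolt shear governs)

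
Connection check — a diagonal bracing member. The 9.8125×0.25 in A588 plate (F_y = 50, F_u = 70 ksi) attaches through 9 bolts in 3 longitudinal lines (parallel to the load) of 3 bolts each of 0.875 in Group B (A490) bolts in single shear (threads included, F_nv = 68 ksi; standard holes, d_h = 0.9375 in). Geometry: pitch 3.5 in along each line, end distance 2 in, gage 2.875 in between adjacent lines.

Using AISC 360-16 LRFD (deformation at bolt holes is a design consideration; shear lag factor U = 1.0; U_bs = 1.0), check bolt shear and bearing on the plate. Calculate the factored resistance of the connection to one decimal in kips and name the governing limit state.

Bolt shear: A_b = π(0.875)²/4 = 0.60132 in². φR_n = 0.75 × 68 × 0.60132 × 9 × 1 = 276.0 kips.
Bearing (0.25 in plate, F_u = 70 ksi): end bolts L_c = 2 − 0.9375/2 = 1.53125, R_n = min(1.2×1.53125×0.25×70, 2.4×0.875×0.25×70) = 32.156 kips/bolt; interior L_c = 3.5 − 0.9375 = 2.5625, R_n = 36.75 kips/bolt. φR_n = 0.75 × (3×32.156 + 6×36.75) = 237.7 kips.
Governing: min(276.0, 237.7) = 237.7 kips → bearing.

237.7 kips (bearing governs)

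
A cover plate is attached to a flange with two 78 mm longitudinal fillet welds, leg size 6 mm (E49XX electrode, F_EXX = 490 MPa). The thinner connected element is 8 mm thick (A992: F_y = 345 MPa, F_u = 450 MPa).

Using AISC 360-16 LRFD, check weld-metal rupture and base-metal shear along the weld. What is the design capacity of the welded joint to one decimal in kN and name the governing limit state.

145.9 kN (weld metal governs)

Weld metal: throat = 0.707×6 = 4.242 mm, L = 2×78 = 156 mm. φR_n = 0.75 × 0.6 × 490 × 4.242 × 156 = 145.9 kN.
Base metal shear (8 mm plate): yield φR_n = 1.0×0.6×345×8×156 = 258.3 kN; rupture φR_n = 0.75×0.6×450×8×156 = 252.7 kN; take 252.7 kN (rupture).
Governing: min(145.9, 252.7) = 145.9 kN → weld metal.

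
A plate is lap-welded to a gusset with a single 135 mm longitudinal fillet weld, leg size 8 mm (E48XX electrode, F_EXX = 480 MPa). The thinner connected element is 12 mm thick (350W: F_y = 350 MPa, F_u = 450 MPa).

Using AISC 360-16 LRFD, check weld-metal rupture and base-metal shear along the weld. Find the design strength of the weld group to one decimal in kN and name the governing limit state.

164.9 kN (weld metal governs)

Weld metal: throat = 0.707×8 = 5.656 mm, L = 135 mm. φR_n = 0.75 × 0.6 × 480 × 5.656 × 135 = 164.9 kN.
Base metal shear (12 mm plate): yield φR_n = 1.0×0.6×350×12×135 = 340.2 kN; rupture φR_n = 0.75×0.6×450×12×135 = 328.1 kN; take 328.1 kN (rupture).
Governing: min(164.9, 328.1) = 164.9 kN → weld metal.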